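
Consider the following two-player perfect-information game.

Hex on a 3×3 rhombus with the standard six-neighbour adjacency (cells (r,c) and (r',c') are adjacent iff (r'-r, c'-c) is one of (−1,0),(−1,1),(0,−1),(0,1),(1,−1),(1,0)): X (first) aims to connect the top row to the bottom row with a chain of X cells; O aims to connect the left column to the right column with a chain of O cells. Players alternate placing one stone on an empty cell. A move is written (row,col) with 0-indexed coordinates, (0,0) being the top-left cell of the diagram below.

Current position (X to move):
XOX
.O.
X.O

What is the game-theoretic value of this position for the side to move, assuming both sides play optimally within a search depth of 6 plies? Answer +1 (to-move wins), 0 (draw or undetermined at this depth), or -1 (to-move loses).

p1 X@[XOX/.O./X.O]: (1,0)[XOX/XO./X.O]+1* (1,2)[XOX/.OX/X.O]+1 (2,1)[XOX/.O./XXO]+1
p2 O@[XOX/XO./X.O] terminal -1; root [XOX/.O./X.O] d6

value(XOX/.O./X.O, X) = +1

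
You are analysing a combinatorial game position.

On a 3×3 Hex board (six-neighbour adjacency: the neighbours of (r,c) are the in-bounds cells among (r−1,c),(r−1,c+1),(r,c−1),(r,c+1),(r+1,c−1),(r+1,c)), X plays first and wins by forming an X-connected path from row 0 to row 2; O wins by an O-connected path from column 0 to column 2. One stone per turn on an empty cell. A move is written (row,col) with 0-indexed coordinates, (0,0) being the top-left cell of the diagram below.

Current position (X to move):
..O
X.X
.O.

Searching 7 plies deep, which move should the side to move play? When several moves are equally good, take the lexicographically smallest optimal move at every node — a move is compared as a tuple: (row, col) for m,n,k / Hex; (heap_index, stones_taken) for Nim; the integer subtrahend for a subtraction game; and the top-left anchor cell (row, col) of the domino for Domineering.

ply 1, X at ..O/X.X/.O. | (0,0)=-1→X.O/X.X/.O.; (0,1)=-1→.XO/X.X/.O.; (1,1)=+1→..O/XXX/.O.*; (2,0)=+1→..O/X.X/XO.; (2,2)=+1→..O/X.X/.OX
ply 2, O at ..O/XXX/.O. | (0,0)=-1→O.O/XXX/.O.*; (0,1)=-1→.OO/XXX/.O.; (2,0)=-1→..O/XXX/OO.; (2,2)=-1→..O/XXX/.OO
ply 3, X at O.O/XXX/.O. | (0,1)=+1→OXO/XXX/.O.*; (2,0)=-1→O.O/XXX/XO.; (2,2)=-1→O.O/XXX/.OX
ply 4, O at OXO/XXX/.O. | (2,0)=-1→OXO/XXX/OO.*; (2,2)=-1→OXO/XXX/.OO
ply 5, X at OXO/XXX/OO. | (2,2)=+1→OXO/XXX/OOX*
ply 6: OXO/XXX/OOX is terminal -1 (O); from ..O/X.X/.O. depth 7

X's best at [..O/X.X/.O.]: (1,1)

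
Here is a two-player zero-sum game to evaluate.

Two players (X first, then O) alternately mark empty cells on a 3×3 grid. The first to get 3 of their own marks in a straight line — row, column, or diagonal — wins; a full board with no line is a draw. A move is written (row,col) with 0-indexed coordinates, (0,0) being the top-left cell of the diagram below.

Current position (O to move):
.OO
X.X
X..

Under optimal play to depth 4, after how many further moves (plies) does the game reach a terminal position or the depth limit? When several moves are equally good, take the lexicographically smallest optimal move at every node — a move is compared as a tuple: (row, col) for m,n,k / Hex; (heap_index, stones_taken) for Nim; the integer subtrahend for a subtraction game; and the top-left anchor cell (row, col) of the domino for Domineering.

ply 1, O at .OO/X.X/X.. | (0,0)=+1→OOO/X.X/X..*; (1,1)=-1→.OO/XOX/X..; (2,1)=-1→.OO/X.X/XO.; (2,2)=-1→.OO/X.X/X.O
ply 2: OOO/X.X/X.. is terminal -1 (X); from .OO/X.X/X.. depth 4

PV length from [.OO/X.X/X..]: 1 ply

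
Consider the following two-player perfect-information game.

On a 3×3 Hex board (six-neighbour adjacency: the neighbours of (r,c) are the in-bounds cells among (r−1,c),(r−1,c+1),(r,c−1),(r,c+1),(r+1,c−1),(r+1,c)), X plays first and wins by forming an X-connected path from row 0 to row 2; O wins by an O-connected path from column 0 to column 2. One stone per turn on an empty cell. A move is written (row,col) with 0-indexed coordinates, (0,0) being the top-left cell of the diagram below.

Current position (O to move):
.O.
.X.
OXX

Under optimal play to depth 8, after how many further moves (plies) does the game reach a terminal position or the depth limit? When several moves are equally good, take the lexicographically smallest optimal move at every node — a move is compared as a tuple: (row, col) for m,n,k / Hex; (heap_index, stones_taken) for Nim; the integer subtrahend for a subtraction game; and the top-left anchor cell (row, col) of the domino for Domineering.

PV length from [.O./.X./OXX]: 3 plies

p1 O@[.O./.X./OXX]: (0,0)[OO./.X./OXX]-1 (0,2)[.OO/.X./OXX]+1* (1,0)[.O./OX./OXX]-1 (1,2)[.O./.XO/OXX]-1
p2 X@[.OO/.X./OXX]: (0,0)[XOO/.X./OXX]-1* (1,0)[.OO/XX./OXX]-1 (1,2)[.OO/.XX/OXX]-1
p3 O@[XOO/.X./OXX]: (1,0)[XOO/OX./OXX]+1* (1,2)[XOO/.XO/OXX]-1
p4 X@[XOO/OX./OXX] terminal -1; root [.O./.X./OXX] d8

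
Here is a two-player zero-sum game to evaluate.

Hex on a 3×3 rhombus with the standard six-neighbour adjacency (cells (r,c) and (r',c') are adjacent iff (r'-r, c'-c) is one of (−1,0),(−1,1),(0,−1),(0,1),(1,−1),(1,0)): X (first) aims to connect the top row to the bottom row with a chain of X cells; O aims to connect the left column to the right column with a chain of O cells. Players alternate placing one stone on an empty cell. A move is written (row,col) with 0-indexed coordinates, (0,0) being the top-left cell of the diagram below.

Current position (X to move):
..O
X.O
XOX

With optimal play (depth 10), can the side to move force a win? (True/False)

p1 X@[..O/X.O/XOX]: (0,0)[X.O/X.O/XOX]+1* (0,1)[.XO/X.O/XOX]+1 (1,1)[..O/XXO/XOX]+1
p2 O@[X.O/X.O/XOX] terminal -1; root [..O/X.O/XOX] d10

X winning at [..O/X.O/XOX]: True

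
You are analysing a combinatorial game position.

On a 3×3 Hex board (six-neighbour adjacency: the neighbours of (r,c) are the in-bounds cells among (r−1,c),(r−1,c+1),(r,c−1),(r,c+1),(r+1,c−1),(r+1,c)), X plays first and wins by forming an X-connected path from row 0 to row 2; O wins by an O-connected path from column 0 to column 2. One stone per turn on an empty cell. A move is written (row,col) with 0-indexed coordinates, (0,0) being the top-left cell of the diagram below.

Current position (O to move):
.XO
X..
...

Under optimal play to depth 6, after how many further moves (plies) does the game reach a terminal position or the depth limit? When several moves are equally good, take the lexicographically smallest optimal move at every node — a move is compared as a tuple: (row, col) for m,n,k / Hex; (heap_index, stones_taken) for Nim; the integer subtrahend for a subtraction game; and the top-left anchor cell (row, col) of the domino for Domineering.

PV length from [.XO/X../...]: 3 plies

ply 1, O at .XO/X../... | (0,0)=-1→OXO/X../...; (1,1)=-1→.XO/XO./...; (1,2)=-1→.XO/X.O/...; (2,0)=+1→.XO/X../O..*; (2,1)=-1→.XO/X../.O.; (2,2)=-1→.XO/X../..O
ply 2, X at .XO/X../O.. | (0,0)=-1→XXO/X../O..*; (1,1)=-1→.XO/XX./O..; (1,2)=-1→.XO/X.X/O..; (2,1)=-1→.XO/X../OX.; (2,2)=-1→.XO/X../O.X
ply 3, O at XXO/X../O.. | (1,1)=+1→XXO/XO./O..*; (1,2)=+1→XXO/X.O/O..; (2,1)=+1→XXO/X../OO.; (2,2)=+1→XXO/X../O.O
ply 4: XXO/XO./O.. is terminal -1 (X); from .XO/X../... depth 6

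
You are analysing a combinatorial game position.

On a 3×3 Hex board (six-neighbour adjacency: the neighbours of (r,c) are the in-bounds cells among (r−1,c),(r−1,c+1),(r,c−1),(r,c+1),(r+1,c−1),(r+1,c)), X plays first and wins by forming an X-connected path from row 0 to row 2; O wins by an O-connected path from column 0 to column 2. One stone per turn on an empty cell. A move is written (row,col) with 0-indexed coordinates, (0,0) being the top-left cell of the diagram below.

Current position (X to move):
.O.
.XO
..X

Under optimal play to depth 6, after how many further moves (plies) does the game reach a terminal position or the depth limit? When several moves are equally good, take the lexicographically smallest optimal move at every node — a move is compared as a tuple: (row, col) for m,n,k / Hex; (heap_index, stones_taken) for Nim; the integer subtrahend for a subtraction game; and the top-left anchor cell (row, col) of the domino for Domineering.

p1 X@[.O./.XO/..X]: (0,0)[XO./.XO/..X]+1* (0,2)[.OX/.XO/..X]+1 (1,0)[.O./XXO/..X]+1 (2,0)[.O./.XO/X.X]-1 (2,1)[.O./.XO/.XX]-1
p2 O@[XO./.XO/..X]: (0,2)[XOO/.XO/..X]-1* (1,0)[XO./OXO/..X]-1 (2,0)[XO./.XO/O.X]-1 (2,1)[XO./.XO/.OX]-1
p3 X@[XOO/.XO/..X]: (1,0)[XOO/XXO/..X]+1* (2,0)[XOO/.XO/X.X]-1 (2,1)[XOO/.XO/.XX]-1
p4 O@[XOO/XXO/..X]: (2,0)[XOO/XXO/O.X]-1* (2,1)[XOO/XXO/.OX]-1
p5 X@[XOO/XXO/O.X]: (2,1)[XOO/XXO/OXX]+1*
p6 O@[XOO/XXO/OXX] terminal -1; root [.O./.XO/..X] d6

PV length from [.O./.XO/..X]: 5 plies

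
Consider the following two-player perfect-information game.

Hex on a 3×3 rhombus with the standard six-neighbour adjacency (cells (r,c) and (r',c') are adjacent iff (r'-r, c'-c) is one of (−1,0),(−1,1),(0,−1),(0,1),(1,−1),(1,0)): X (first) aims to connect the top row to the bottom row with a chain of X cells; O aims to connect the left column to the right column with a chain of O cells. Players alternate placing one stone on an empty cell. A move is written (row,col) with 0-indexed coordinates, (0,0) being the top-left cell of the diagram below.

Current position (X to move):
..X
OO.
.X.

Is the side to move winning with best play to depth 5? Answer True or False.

p1 X@[..X/OO./.X.]: (0,0)[X.X/OO./.X.]-1 (0,1)[.XX/OO./.X.]-1 (1,2)[..X/OOX/.X.]+1* (2,0)[..X/OO./XX.]-1 (2,2)[..X/OO./.XX]-1
p2 O@[..X/OOX/.X.] terminal -1; root [..X/OO./.X.] d5

X winning at [..X/OO./.X.]: True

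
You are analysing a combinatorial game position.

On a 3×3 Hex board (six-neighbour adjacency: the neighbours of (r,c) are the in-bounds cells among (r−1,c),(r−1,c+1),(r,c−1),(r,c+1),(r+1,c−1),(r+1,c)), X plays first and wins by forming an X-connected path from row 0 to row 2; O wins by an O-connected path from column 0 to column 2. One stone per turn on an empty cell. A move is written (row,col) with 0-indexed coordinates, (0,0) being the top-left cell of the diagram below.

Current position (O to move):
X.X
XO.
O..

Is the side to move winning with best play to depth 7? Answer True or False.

[X.X/XO./O..] O move#1: (0,1):-1/XOX/XO./O.., (1,2):+1/X.X/XOO/O..*, (2,1):+1/X.X/XO./OO., (2,2):+1/X.X/XO./O.O
[X.X/XOO/O..] end (terminal -1, X#2); searched X.X/XO./O.. to 7

O winning at [X.X/XO./O..]: True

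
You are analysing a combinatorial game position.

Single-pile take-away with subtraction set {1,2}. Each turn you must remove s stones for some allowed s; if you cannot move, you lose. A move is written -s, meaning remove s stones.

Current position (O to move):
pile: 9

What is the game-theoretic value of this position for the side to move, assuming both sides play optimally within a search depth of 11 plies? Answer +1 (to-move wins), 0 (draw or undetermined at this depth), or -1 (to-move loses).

ply 1, O at 9 | -1=-1→8*; -2=-1→7
ply 2, X at 8 | -1=-1→7; -2=+1→6*
ply 3, O at 6 | -1=-1→5*; -2=-1→4
ply 4, X at 5 | -1=-1→4; -2=+1→3*
ply 5, O at 3 | -1=-1→2*; -2=-1→1
ply 6, X at 2 | -1=-1→1; -2=+1→0*
ply 7: 0 is terminal -1 (O); from 9 depth 11

value(9, O) = -1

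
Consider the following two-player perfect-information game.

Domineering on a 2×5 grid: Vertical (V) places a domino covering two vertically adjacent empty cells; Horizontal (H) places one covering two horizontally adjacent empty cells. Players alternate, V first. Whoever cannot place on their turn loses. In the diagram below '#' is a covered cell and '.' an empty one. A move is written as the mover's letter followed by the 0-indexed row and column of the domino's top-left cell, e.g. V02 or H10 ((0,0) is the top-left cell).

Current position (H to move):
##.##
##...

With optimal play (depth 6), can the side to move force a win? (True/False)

[##.##/##...] H move#1: H12:+1/##.##/####.*, H13:-1/##.##/##.##
[##.##/####.] end (terminal -1, V#2); searched ##.##/##... to 6

H winning at [##.##/##...]: True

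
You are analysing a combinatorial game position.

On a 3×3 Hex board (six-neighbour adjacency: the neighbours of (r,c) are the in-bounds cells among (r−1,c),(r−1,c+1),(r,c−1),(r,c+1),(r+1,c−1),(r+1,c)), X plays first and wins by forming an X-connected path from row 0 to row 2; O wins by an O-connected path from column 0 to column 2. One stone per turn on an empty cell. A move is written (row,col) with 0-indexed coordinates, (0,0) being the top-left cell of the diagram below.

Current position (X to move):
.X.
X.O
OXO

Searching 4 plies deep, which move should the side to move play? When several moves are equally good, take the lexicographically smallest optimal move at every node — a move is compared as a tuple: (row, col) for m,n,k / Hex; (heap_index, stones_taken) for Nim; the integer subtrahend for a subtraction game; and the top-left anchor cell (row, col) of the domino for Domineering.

X's best at [.X./X.O/OXO]: (1,1)

[.X./X.O/OXO] X move#1: (0,0):-1/XX./X.O/OXO, (0,2):-1/.XX/X.O/OXO, (1,1):+1/.X./XXO/OXO*
[.X./XXO/OXO] end (terminal -1, O#2); searched .X./X.O/OXO to 4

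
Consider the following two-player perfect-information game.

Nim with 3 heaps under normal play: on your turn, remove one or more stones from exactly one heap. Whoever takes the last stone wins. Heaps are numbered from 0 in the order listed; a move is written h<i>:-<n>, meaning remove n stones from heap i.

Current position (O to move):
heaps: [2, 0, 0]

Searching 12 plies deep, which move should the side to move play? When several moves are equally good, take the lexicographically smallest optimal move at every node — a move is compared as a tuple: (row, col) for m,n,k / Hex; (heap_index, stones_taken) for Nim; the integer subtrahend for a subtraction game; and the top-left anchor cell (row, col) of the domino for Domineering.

O's best at [(2,0,0)]: h0:-2

[(2,0,0)] O move#1: h0:-1:-1/(1,0,0), h0:-2:+1/(0,0,0)*
[(0,0,0)] end (terminal -1, X#2); searched (2,0,0) to 12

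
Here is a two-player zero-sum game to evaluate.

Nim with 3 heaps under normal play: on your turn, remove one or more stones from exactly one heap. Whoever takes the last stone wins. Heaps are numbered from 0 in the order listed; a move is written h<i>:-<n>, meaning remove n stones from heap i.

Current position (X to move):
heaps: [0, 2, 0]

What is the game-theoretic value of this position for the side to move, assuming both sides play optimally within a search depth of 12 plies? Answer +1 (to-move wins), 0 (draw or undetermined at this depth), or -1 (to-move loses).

[(0,2,0)] X move#1: h1:-1:-1/(0,1,0), h1:-2:+1/(0,0,0)*
[(0,0,0)] end (terminal -1, O#2); searched (0,2,0) to 12

value((0,2,0), X) = +1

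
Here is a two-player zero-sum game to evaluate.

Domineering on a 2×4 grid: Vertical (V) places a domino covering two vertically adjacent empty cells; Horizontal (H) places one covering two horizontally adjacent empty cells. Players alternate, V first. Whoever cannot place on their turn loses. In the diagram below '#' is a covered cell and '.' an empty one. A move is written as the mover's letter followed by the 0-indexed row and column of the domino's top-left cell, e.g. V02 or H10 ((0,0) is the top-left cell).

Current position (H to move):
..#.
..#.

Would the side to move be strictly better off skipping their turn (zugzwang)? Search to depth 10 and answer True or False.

zugzwang(..#./..#., H) = False

p1 H@[..#./..#.]: H00[###./..#.]+1* H10[..#./###.]+1
p2 V@[###./..#.]: V03[####/..##]-1*
p3 H@[####/..##]: H10[####/####]+1*
p4 V@[####/####] terminal -1; root [..#./..#.] d10
pass branch (V moves first from the same position):
  | p1 V@[..#./..#.]: V00[#.#./#.#.]+1* V01[.##./.##.]+1 V03[..##/..##]-1
  | p2 H@[#.#./#.#.] terminal -1; root [..#./..#.] d10
H moving scores +1; H passing scores -1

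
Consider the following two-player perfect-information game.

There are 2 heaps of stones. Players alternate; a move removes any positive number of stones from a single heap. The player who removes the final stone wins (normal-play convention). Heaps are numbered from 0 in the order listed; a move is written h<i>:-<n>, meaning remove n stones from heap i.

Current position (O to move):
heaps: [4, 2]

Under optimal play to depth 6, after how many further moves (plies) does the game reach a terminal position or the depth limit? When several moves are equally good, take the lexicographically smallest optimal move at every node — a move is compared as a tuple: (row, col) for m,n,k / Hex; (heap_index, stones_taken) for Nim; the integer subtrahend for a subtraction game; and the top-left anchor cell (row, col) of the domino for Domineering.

PV length from [(4,2)]: 5 plies

p1 O@[(4,2)]: h0:-1[(3,2)]-1 h0:-2[(2,2)]+1* h0:-3[(1,2)]-1 h0:-4[(0,2)]-1 h1:-1[(4,1)]-1 h1:-2[(4,0)]-1
p2 X@[(2,2)]: h0:-1[(1,2)]-1* h0:-2[(0,2)]-1 h1:-1[(2,1)]-1 h1:-2[(2,0)]-1
p3 O@[(1,2)]: h0:-1[(0,2)]-1 h1:-1[(1,1)]+1* h1:-2[(1,0)]-1
p4 X@[(1,1)]: h0:-1[(0,1)]-1* h1:-1[(1,0)]-1
p5 O@[(0,1)]: h1:-1[(0,0)]+1*
p6 X@[(0,0)] terminal -1; root [(4,2)] d6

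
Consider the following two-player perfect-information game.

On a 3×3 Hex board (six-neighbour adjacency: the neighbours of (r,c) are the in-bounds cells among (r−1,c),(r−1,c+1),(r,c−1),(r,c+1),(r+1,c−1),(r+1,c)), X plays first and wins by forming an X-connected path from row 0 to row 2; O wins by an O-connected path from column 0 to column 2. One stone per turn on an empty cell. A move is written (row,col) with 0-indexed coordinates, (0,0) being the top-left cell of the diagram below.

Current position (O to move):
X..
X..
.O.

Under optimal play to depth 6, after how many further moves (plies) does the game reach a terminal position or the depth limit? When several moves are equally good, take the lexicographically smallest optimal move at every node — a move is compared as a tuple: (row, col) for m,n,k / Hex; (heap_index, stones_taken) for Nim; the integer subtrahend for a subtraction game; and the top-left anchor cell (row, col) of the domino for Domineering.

p1 O@[X../X../.O.]: (0,1)[XO./X../.O.]-1 (0,2)[X.O/X../.O.]-1 (1,1)[X../XO./.O.]-1 (1,2)[X../X.O/.O.]-1 (2,0)[X../X../OO.]+1* (2,2)[X../X../.OO]-1
p2 X@[X../X../OO.]: (0,1)[XX./X../OO.]-1* (0,2)[X.X/X../OO.]-1 (1,1)[X../XX./OO.]-1 (1,2)[X../X.X/OO.]-1 (2,2)[X../X../OOX]-1
p3 O@[XX./X../OO.]: (0,2)[XXO/X../OO.]+1* (1,1)[XX./XO./OO.]+1 (1,2)[XX./X.O/OO.]+1 (2,2)[XX./X../OOO]+1
p4 X@[XXO/X../OO.]: (1,1)[XXO/XX./OO.]-1* (1,2)[XXO/X.X/OO.]-1 (2,2)[XXO/X../OOX]-1
p5 O@[XXO/XX./OO.]: (1,2)[XXO/XXO/OO.]+1* (2,2)[XXO/XX./OOO]+1
p6 X@[XXO/XXO/OO.] terminal -1; root [X../X../.O.] d6

PV length from [X../X../.O.]: 5 plies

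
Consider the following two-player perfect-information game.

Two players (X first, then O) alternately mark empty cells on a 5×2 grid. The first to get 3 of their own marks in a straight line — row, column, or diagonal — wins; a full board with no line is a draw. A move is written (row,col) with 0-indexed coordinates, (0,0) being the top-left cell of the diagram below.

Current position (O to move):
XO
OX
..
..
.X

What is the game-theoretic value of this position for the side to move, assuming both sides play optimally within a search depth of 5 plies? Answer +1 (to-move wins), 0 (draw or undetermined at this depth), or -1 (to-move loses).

value(XO/OX/../../.X, O) = 0

p1 O@[XO/OX/../../.X]: (2,0)[XO/OX/O./../.X]+0* (2,1)[XO/OX/.O/../.X]+0 (3,0)[XO/OX/../O./.X]+0 (3,1)[XO/OX/../.O/.X]+0 (4,0)[XO/OX/../../OX]+0
p2 X@[XO/OX/O./../.X]: (2,1)[XO/OX/OX/../.X]-1 (3,0)[XO/OX/O./X./.X]+0* (3,1)[XO/OX/O./.X/.X]-1 (4,0)[XO/OX/O./../XX]-1
p3 O@[XO/OX/O./X./.X]: (2,1)[XO/OX/OO/X./.X]+0* (3,1)[XO/OX/O./XO/.X]+0 (4,0)[XO/OX/O./X./OX]+0
p4 X@[XO/OX/OO/X./.X]: (3,1)[XO/OX/OO/XX/.X]+0* (4,0)[XO/OX/OO/X./XX]+0
p5 O@[XO/OX/OO/XX/.X]: (4,0)[XO/OX/OO/XX/OX]+0*
p6 X@[XO/OX/OO/XX/OX] terminal +0; root [XO/OX/../../.X] d5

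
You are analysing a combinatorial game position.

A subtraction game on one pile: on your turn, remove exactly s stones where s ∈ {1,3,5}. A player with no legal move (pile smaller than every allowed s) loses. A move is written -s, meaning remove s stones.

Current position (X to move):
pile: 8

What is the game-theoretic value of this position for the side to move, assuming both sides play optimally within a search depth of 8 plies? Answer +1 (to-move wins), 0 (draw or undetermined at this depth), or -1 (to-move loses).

[8] X move#1: -1:-1/7*, -3:-1/5, -5:-1/3
[7] O move#2: -1:+1/6*, -3:+1/4, -5:+1/2
[6] X move#3: -1:-1/5*, -3:-1/3, -5:-1/1
[5] O move#4: -1:+1/4*, -3:+1/2, -5:+1/0
[4] X move#5: -1:-1/3*, -3:-1/1
[3] O move#6: -1:+1/2*, -3:+1/0
[2] X move#7: -1:-1/1*
[1] O move#8: -1:+1/0*
[0] end (terminal -1, X#9); searched 8 to 8

value(8, X) = -1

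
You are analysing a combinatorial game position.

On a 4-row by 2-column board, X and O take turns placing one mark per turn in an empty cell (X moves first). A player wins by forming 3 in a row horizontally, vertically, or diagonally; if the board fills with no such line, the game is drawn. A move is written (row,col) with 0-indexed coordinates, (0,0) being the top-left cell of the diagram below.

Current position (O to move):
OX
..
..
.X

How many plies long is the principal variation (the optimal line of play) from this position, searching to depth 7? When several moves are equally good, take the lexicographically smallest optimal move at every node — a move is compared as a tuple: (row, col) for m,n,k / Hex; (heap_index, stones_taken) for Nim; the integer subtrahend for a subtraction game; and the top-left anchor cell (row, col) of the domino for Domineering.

[OX/../../.X] O move#1: (1,0):+0/OX/O./../.X*, (1,1):+0/OX/.O/../.X, (2,0):+0/OX/../O./.X, (2,1):+0/OX/../.O/.X, (3,0):+0/OX/../../OX
[OX/O./../.X] X move#2: (1,1):-1/OX/OX/../.X, (2,0):+0/OX/O./X./.X*, (2,1):-1/OX/O./.X/.X, (3,0):-1/OX/O./../XX
[OX/O./X./.X] O move#3: (1,1):+0/OX/OO/X./.X*, (2,1):+0/OX/O./XO/.X, (3,0):+0/OX/O./X./OX
[OX/OO/X./.X] X move#4: (2,1):+0/OX/OO/XX/.X*, (3,0):+0/OX/OO/X./XX
[OX/OO/XX/.X] O move#5: (3,0):+0/OX/OO/XX/OX*
[OX/OO/XX/OX] end (terminal +0, X#6); searched OX/../../.X to 7

PV length from [OX/../../.X]: 5 plies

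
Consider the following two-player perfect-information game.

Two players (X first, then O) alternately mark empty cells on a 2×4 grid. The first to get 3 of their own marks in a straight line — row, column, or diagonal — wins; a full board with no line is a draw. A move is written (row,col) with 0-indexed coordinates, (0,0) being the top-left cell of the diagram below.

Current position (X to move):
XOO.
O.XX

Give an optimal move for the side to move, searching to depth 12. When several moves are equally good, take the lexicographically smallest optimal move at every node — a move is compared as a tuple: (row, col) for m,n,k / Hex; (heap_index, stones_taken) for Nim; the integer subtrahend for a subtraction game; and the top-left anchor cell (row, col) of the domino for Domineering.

ply 1, X at XOO./O.XX | (0,3)=+0→XOOX/O.XX; (1,1)=+1→XOO./OXXX*
ply 2: XOO./OXXX is terminal -1 (O); from XOO./O.XX depth 12

X's best at [XOO./O.XX]: (1,1)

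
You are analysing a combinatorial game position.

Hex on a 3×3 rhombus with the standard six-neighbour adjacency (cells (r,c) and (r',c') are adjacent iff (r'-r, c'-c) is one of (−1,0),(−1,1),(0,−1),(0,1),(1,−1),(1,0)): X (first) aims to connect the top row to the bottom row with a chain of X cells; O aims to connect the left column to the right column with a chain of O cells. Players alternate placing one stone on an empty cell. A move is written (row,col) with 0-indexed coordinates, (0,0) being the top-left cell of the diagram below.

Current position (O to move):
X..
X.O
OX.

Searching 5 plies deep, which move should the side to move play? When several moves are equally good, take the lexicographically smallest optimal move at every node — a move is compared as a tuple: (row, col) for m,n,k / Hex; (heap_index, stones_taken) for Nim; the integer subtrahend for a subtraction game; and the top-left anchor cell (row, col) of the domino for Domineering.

O's best at [X../X.O/OX.]: (1,1)

p1 O@[X../X.O/OX.]: (0,1)[XO./X.O/OX.]-1 (0,2)[X.O/X.O/OX.]-1 (1,1)[X../XOO/OX.]+1* (2,2)[X../X.O/OXO]-1
p2 X@[X../XOO/OX.] terminal -1; root [X../X.O/OX.] d5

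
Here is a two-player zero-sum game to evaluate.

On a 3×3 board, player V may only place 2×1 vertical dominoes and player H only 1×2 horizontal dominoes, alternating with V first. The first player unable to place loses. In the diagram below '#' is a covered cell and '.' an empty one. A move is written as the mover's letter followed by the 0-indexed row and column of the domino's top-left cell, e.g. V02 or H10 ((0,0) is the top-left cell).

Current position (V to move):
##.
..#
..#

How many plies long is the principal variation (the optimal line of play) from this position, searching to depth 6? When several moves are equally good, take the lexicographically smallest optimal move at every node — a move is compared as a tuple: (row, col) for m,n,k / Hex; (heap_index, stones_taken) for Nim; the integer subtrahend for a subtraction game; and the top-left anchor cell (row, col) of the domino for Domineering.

PV length from [##./..#/..#]: 1 ply

p1 V@[##./..#/..#]: V10[##./#.#/#.#]+1* V11[##./.##/.##]+1
p2 H@[##./#.#/#.#] terminal -1; root [##./..#/..#] d6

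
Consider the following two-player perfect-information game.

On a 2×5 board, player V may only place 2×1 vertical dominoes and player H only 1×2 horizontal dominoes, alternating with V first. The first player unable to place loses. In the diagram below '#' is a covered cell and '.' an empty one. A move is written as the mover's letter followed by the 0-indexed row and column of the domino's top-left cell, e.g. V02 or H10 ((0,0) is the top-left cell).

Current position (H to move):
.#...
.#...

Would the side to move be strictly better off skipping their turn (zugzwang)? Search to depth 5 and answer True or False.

[.#.../.#...] H move#1: H02:-1/.###./.#...*, H03:-1/.#.##/.#..., H12:-1/.#.../.###., H13:-1/.#.../.#.##
[.###./.#...] V move#2: V00:-1/####./##..., V04:+1/.####/.#..#*
[.####/.#..#] H move#3: H12:-1/.####/.####*
[.####/.####] V move#4: V00:+1/#####/#####*
[#####/#####] end (terminal -1, H#5); searched .#.../.#... to 5
suppose H passes — search the same position with V to move:
pass> [.#.../.#...] V move#1: V00:-1/##.../##..., V02:-1/.##../.##.., V03:+1/.#.#./.#.#.*, V04:-1/.#..#/.#..#
pass> [.#.#./.#.#.] end (terminal -1, H#2); searched .#.../.#... to 5
for H: play -1, pass -1

zugzwang(.#.../.#..., H) = False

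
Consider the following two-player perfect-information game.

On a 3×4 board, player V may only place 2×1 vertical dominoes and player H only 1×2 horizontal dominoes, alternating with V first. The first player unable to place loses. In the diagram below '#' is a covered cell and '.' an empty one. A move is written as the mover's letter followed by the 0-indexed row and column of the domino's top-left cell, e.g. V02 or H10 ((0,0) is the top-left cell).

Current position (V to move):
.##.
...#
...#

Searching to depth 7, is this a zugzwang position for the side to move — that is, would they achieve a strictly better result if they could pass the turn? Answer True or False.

zugzwang(.##./...#/...#, V) = False

p1 V@[.##./...#/...#]: V00[###./#..#/...#]-1 V10[.##./#..#/#..#]-1 V11[.##./.#.#/.#.#]+1* V12[.##./..##/..##]-1
p2 H@[.##./.#.#/.#.#] terminal -1; root [.##./...#/...#] d7
suppose V passes — search the same position with H to move:
pass> p1 H@[.##./...#/...#]: H10[.##./##.#/...#]+1* H11[.##./.###/...#]+1 H20[.##./...#/##.#]+1 H21[.##./...#/.###]+1
pass> p2 V@[.##./##.#/...#]: V12[.##./####/..##]-1*
pass> p3 H@[.##./####/..##]: H20[.##./####/####]+1*
pass> p4 V@[.##./####/####] terminal -1; root [.##./...#/...#] d7
for V: play +1, pass -1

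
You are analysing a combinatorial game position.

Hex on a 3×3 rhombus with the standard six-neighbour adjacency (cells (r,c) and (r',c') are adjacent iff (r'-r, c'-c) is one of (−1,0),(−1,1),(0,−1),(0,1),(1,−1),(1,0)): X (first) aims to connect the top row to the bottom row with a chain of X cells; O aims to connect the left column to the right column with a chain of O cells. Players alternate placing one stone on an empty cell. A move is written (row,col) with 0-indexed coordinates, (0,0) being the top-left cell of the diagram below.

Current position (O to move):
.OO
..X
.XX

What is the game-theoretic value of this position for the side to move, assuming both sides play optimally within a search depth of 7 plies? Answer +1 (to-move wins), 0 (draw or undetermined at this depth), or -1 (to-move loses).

[.OO/..X/.XX] O move#1: (0,0):+1/OOO/..X/.XX*, (1,0):+1/.OO/O.X/.XX, (1,1):+1/.OO/.OX/.XX, (2,0):+1/.OO/..X/OXX
[OOO/..X/.XX] end (terminal -1, X#2); searched .OO/..X/.XX to 7

value(.OO/..X/.XX, O) = +1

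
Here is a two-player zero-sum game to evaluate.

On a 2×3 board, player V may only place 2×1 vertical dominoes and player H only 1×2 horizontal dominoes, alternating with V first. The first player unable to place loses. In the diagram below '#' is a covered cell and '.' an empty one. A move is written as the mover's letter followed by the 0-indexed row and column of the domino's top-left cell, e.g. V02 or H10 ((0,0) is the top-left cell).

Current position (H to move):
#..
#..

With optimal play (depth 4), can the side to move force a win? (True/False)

H winning at [#../#..]: True

p1 H@[#../#..]: H01[###/#..]+1* H11[#../###]+1
p2 V@[###/#..] terminal -1; root [#../#..] d4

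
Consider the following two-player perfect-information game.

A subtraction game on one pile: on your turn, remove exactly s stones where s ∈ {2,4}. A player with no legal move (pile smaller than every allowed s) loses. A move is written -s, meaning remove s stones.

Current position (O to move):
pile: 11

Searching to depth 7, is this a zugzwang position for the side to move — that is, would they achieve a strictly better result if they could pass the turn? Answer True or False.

p1 O@[11]: -2[9]-1 -4[7]+1*
p2 X@[7]: -2[5]-1* -4[3]-1
p3 O@[5]: -2[3]-1 -4[1]+1*
p4 X@[1] terminal -1; root [11] d7
if O skipped the turn, X would face:
~ p1 X@[11]: -2[9]-1 -4[7]+1*
~ p2 O@[7]: -2[5]-1* -4[3]-1
~ p3 X@[5]: -2[3]-1 -4[1]+1*
~ p4 O@[1] terminal -1; root [11] d7
compare (O): move=+1 vs pass=-1

zugzwang(11, O) = False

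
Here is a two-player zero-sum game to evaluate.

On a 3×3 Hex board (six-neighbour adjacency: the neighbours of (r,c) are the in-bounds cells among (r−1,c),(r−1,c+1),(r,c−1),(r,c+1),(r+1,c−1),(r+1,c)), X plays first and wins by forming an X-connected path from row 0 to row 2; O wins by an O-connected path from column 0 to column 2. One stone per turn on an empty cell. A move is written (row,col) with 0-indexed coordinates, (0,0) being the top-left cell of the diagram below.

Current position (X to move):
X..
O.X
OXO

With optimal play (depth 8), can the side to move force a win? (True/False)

X winning at [X../O.X/OXO]: True

p1 X@[X../O.X/OXO]: (0,1)[XX./O.X/OXO]+1* (0,2)[X.X/O.X/OXO]+1 (1,1)[X../OXX/OXO]+1
p2 O@[XX./O.X/OXO]: (0,2)[XXO/O.X/OXO]-1* (1,1)[XX./OOX/OXO]-1
p3 X@[XXO/O.X/OXO]: (1,1)[XXO/OXX/OXO]+1*
p4 O@[XXO/OXX/OXO] terminal -1; root [X../O.X/OXO] d8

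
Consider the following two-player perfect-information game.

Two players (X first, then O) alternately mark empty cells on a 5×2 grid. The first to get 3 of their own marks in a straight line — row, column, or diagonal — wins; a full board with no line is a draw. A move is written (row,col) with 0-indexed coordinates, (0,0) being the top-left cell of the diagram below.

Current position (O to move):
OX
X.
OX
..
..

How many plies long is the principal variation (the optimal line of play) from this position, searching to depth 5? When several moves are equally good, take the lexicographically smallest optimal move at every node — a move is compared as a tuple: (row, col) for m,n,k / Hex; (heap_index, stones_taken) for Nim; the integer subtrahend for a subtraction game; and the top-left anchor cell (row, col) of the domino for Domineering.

PV length from [OX/X./OX/../..]: 5 plies

p1 O@[OX/X./OX/../..]: (1,1)[OX/XO/OX/../..]+0* (3,0)[OX/X./OX/O./..]-1 (3,1)[OX/X./OX/.O/..]-1 (4,0)[OX/X./OX/../O.]-1 (4,1)[OX/X./OX/../.O]-1
p2 X@[OX/XO/OX/../..]: (3,0)[OX/XO/OX/X./..]+0* (3,1)[OX/XO/OX/.X/..]+0 (4,0)[OX/XO/OX/../X.]+0 (4,1)[OX/XO/OX/../.X]+0
p3 O@[OX/XO/OX/X./..]: (3,1)[OX/XO/OX/XO/..]+0* (4,0)[OX/XO/OX/X./O.]+0 (4,1)[OX/XO/OX/X./.O]+0
p4 X@[OX/XO/OX/XO/..]: (4,0)[OX/XO/OX/XO/X.]+0* (4,1)[OX/XO/OX/XO/.X]+0
p5 O@[OX/XO/OX/XO/X.]: (4,1)[OX/XO/OX/XO/XO]+0*
p6 X@[OX/XO/OX/XO/XO] terminal +0; root [OX/X./OX/../..] d5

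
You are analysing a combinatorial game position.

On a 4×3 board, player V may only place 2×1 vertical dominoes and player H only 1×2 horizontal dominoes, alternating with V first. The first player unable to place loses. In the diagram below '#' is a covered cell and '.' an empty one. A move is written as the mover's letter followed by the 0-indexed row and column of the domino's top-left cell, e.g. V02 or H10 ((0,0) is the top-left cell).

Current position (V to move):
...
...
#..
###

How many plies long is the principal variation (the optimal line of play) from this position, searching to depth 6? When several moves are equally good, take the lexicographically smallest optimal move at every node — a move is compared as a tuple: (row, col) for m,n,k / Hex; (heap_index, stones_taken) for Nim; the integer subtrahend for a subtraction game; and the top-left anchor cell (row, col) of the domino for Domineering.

PV length from [.../.../#../###]: 3 plies

p1 V@[.../.../#../###]: V00[#../#../#../###]-1 V01[.#./.#./#../###]+1* V02[..#/..#/#../###]-1 V11[.../.#./##./###]+1 V12[.../..#/#.#/###]-1
p2 H@[.#./.#./#../###]: H21[.#./.#./###/###]-1*
p3 V@[.#./.#./###/###]: V00[##./##./###/###]+1* V02[.##/.##/###/###]+1
p4 H@[##./##./###/###] terminal -1; root [.../.../#../###] d6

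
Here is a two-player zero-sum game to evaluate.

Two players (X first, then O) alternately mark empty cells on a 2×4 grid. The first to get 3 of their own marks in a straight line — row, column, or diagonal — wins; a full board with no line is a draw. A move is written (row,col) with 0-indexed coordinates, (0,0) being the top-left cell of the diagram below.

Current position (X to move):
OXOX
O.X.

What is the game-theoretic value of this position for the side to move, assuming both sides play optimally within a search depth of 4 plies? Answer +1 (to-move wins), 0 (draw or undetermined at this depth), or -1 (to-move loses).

value(OXOX/O.X., X) = 0

[OXOX/O.X.] X move#1: (1,1):+0/OXOX/OXX.*, (1,3):+0/OXOX/O.XX
[OXOX/OXX.] O move#2: (1,3):+0/OXOX/OXXO*
[OXOX/OXXO] end (terminal +0, X#3); searched OXOX/O.X. to 4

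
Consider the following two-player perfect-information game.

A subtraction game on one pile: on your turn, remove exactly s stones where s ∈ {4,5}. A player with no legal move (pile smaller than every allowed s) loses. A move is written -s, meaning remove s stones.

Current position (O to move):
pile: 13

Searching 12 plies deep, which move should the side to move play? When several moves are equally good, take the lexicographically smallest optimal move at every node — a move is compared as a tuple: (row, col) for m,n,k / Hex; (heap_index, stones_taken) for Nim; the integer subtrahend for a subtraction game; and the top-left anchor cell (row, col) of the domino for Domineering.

O's best at [13]: -4

[13] O move#1: -4:+1/9*, -5:-1/8
[9] X move#2: -4:-1/5*, -5:-1/4
[5] O move#3: -4:+1/1*, -5:+1/0
[1] end (terminal -1, X#4); searched 13 to 12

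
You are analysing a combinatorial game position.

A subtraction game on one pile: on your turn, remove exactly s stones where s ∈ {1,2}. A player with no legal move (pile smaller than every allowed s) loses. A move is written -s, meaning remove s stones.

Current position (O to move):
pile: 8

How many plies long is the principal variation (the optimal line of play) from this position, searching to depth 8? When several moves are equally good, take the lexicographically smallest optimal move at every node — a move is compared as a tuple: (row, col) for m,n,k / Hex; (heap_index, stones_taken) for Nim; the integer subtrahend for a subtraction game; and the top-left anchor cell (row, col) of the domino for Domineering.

PV length from [8]: 5 plies

[8] O move#1: -1:-1/7, -2:+1/6*
[6] X move#2: -1:-1/5*, -2:-1/4
[5] O move#3: -1:-1/4, -2:+1/3*
[3] X move#4: -1:-1/2*, -2:-1/1
[2] O move#5: -1:-1/1, -2:+1/0*
[0] end (terminal -1, X#6); searched 8 to 8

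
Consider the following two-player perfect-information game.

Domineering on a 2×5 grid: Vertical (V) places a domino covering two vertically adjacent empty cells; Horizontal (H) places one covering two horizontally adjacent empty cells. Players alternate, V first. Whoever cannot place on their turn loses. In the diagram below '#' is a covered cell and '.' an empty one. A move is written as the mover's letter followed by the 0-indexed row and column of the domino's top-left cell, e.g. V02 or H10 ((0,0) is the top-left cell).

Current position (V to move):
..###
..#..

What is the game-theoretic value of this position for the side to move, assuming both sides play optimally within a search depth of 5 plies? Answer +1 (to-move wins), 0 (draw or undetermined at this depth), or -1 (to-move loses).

value(..###/..#.., V) = +1

[..###/..#..] V move#1: V00:+1/#.###/#.#..*, V01:+1/.####/.##..
[#.###/#.#..] H move#2: H13:-1/#.###/#.###*
[#.###/#.###] V move#3: V01:+1/#####/#####*
[#####/#####] end (terminal -1, H#4); searched ..###/..#.. to 5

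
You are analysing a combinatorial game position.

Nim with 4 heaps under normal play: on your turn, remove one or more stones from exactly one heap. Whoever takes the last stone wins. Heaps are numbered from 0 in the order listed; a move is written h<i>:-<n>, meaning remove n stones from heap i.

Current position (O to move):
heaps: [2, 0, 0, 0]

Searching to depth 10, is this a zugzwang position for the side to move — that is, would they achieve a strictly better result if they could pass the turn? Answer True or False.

[(2,0,0,0)] O move#1: h0:-1:-1/(1,0,0,0), h0:-2:+1/(0,0,0,0)*
[(0,0,0,0)] end (terminal -1, X#2); searched (2,0,0,0) to 10
suppose O passes — search the same position with X to move:
pass> [(2,0,0,0)] X move#1: h0:-1:-1/(1,0,0,0), h0:-2:+1/(0,0,0,0)*
pass> [(0,0,0,0)] end (terminal -1, O#2); searched (2,0,0,0) to 10
for O: play +1, pass -1

zugzwang((2,0,0,0), O) = False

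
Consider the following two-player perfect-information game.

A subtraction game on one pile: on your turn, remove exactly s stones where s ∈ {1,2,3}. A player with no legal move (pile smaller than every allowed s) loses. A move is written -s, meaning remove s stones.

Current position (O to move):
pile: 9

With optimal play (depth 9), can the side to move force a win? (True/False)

ply 1, O at 9 | -1=+1→8*; -2=-1→7; -3=-1→6
ply 2, X at 8 | -1=-1→7*; -2=-1→6; -3=-1→5
ply 3, O at 7 | -1=-1→6; -2=-1→5; -3=+1→4*
ply 4, X at 4 | -1=-1→3*; -2=-1→2; -3=-1→1
ply 5, O at 3 | -1=-1→2; -2=-1→1; -3=+1→0*
ply 6: 0 is terminal -1 (X); from 9 depth 9

O winning at [9]: True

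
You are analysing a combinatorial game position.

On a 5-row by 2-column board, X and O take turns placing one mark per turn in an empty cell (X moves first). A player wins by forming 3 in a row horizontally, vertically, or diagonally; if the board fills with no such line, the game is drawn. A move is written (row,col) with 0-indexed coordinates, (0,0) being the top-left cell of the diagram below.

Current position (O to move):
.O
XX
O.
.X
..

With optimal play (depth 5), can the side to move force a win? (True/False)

p1 O@[.O/XX/O./.X/..]: (0,0)[OO/XX/O./.X/..]-1 (2,1)[.O/XX/OO/.X/..]+0* (3,0)[.O/XX/O./OX/..]-1 (4,0)[.O/XX/O./.X/O.]-1 (4,1)[.O/XX/O./.X/.O]-1
p2 X@[.O/XX/OO/.X/..]: (0,0)[XO/XX/OO/.X/..]+0* (3,0)[.O/XX/OO/XX/..]+0 (4,0)[.O/XX/OO/.X/X.]+0 (4,1)[.O/XX/OO/.X/.X]+0
p3 O@[XO/XX/OO/.X/..]: (3,0)[XO/XX/OO/OX/..]+0* (4,0)[XO/XX/OO/.X/O.]+0 (4,1)[XO/XX/OO/.X/.O]+0
p4 X@[XO/XX/OO/OX/..]: (4,0)[XO/XX/OO/OX/X.]+0* (4,1)[XO/XX/OO/OX/.X]-1
p5 O@[XO/XX/OO/OX/X.]: (4,1)[XO/XX/OO/OX/XO]+0*
p6 X@[XO/XX/OO/OX/XO] terminal +0; root [.O/XX/O./.X/..] d5

O winning at [.O/XX/O./.X/..]: False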